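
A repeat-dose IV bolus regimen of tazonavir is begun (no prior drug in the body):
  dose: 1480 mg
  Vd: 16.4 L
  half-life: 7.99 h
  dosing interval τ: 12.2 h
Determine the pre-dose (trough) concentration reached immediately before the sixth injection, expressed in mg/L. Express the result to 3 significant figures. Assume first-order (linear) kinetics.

C₀ per dose = Dose / Vd = 1480 / 16.4 = 90.24 mg/L
k = ln2 / t½ = 0.693147 / 7.99 = 0.08675 h⁻¹
Fraction remaining after one interval: r = e^(−kτ) = e^(−0.08675 × 12.2) = 0.3470
Before dose 6, 5 doses have been given (aged 1τ, 2τ, 3τ, 4τ, 5τ).
C_trough = C₀ × (r + r² + … + r^5) = C₀ × r(1−r^5)/(1−r)
        = 90.24 × 0.3470 × (1 − 0.005031) / (1 − 0.3470) = 47.71 mg/L

47.7 mg/L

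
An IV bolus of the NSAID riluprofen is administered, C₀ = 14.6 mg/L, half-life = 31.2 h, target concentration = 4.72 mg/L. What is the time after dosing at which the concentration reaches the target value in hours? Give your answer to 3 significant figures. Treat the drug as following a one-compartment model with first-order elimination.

k = ln2 / t½ = 0.693147 / 31.2 = 0.02222 h⁻¹
t = ln(C₀ / C) / k = ln(14.60 / 4.72) / 0.02222
  = ln(3.093) / 0.02222 = 1.129 / 0.02222 = 50.81 h

50.8 h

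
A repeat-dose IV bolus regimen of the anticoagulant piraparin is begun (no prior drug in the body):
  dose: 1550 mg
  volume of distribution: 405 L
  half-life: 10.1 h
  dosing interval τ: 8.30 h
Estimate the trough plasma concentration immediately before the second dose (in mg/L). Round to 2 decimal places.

2.17 mg/L

C₀ per dose = Dose / Vd = 1550 / 405 = 3.827 mg/L
k = ln2 / t½ = 0.693147 / 10.1 = 0.06863 h⁻¹
Fraction remaining after one interval: r = e^(−kτ) = e^(−0.06863 × 8.30) = 0.5657
Before dose 2, 1 dose has been given (aged 1τ).
C_trough = C₀ × r = 3.827 × 0.5657 = 2.165 mg/L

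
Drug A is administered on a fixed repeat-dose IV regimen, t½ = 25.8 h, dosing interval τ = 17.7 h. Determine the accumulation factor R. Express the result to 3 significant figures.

k = ln2 / t½ = 0.693147 / 25.8 = 0.02687 h⁻¹
e^(−kτ) = e^(−0.02687 × 17.7) = 0.6215
Accumulation ratio R = 1 / (1 − e^(−kτ)) = 1 / (1 − 0.6215) = 2.642

2.64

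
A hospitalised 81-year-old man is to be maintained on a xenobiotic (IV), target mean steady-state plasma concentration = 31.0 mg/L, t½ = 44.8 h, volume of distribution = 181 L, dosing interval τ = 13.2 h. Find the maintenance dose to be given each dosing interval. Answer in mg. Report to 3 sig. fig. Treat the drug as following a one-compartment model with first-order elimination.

k = ln2 / t½ = 0.693147 / 44.8 = 0.01547 h⁻¹
CL = k × Vd = 0.01547 × 181 = 2.800 L/h
At steady state, Dose/τ = Css × CL.
Dose = Css × CL × τ = 31.0 × 2.800 × 13.2 = 1146 mg

1150 mg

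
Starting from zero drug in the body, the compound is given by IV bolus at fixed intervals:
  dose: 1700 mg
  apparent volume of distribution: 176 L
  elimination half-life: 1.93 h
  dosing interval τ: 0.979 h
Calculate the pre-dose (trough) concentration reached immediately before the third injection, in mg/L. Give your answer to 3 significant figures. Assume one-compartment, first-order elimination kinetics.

C₀ per dose = Dose / Vd = 1700 / 176 = 9.659 mg/L
k = ln2 / t½ = 0.693147 / 1.93 = 0.3591 h⁻¹
Fraction remaining after one interval: r = e^(−kτ) = e^(−0.3591 × 0.979) = 0.7036
Before dose 3, 2 doses have been given (aged 1τ, 2τ).
C_trough = C₀ × (r + r²) = 9.659 × (0.7036 + 0.4951) = 11.58 mg/L

11.6 mg/L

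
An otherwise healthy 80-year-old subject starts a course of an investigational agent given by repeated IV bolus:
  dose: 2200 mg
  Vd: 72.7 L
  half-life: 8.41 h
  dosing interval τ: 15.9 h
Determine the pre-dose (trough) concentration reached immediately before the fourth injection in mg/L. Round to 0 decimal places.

C₀ per dose = Dose / Vd = 2200 / 72.7 = 30.26 mg/L
k = ln2 / t½ = 0.693147 / 8.41 = 0.08242 h⁻¹
Fraction remaining after one interval: r = e^(−kτ) = e^(−0.08242 × 15.9) = 0.2697
Before dose 4, 3 doses have been given (aged 1τ, 2τ, 3τ).
C_trough = C₀ × (r + r² + … + r^3) = C₀ × r(1−r^3)/(1−r)
        = 30.26 × 0.2697 × (1 − 0.01962) / (1 − 0.2697) = 10.96 mg/L

11 mg/L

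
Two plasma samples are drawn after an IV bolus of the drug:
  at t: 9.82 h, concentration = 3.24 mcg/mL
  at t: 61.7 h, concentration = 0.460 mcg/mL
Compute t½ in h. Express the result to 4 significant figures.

18.42 h

k = ln(C₁/C₂) / (t₂ − t₁) = ln(3.24/0.460) / (61.7 − 9.82)
  = 1.952 / 51.88 = 0.03763 h⁻¹
t½ = ln2 / k = 0.693147 / 0.03763 = 18.42 h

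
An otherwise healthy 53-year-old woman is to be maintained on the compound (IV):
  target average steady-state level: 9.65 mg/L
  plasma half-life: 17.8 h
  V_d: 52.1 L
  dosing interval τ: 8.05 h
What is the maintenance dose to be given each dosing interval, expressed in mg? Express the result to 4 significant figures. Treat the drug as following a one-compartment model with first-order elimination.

157.6 mg

k = ln2 / t½ = 0.693147 / 17.8 = 0.03894 h⁻¹
CL = k × Vd = 0.03894 × 52.1 = 2.029 L/h
At steady state, Dose/τ = Css × CL.
Dose = Css × CL × τ = 9.65 × 2.029 × 8.05 = 157.6 mg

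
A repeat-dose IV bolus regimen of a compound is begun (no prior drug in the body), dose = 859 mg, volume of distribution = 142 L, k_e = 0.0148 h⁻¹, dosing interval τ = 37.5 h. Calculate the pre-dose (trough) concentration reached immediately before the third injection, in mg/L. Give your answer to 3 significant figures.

C₀ per dose = Dose / Vd = 859 / 142 = 6.049 mg/L
Fraction remaining after one interval: r = e^(−kτ) = e^(−0.01480 × 37.5) = 0.5741
Before dose 3, 2 doses have been given (aged 1τ, 2τ).
C_trough = C₀ × (r + r²) = 6.049 × (0.5741 + 0.3296) = 5.466 mg/L

5.47 mg/L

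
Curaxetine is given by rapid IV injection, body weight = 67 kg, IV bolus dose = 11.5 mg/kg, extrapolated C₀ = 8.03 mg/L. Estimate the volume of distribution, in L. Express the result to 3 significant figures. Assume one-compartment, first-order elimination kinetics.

96.0 L

Dose = 11.5 × 67 = 770.5 mg
Vd = Dose / C₀ = 770.5 / 8.03 = 95.95 L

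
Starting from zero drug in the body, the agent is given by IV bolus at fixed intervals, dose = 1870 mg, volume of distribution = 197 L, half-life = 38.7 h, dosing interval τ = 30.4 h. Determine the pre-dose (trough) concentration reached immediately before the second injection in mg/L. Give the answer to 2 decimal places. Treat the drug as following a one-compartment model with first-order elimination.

C₀ per dose = Dose / Vd = 1870 / 197 = 9.492 mg/L
k = ln2 / t½ = 0.693147 / 38.7 = 0.01791 h⁻¹
Fraction remaining after one interval: r = e^(−kτ) = e^(−0.01791 × 30.4) = 0.5802
Before dose 2, 1 dose has been given (aged 1τ).
C_trough = C₀ × r = 9.492 × 0.5802 = 5.507 mg/L

5.51 mg/L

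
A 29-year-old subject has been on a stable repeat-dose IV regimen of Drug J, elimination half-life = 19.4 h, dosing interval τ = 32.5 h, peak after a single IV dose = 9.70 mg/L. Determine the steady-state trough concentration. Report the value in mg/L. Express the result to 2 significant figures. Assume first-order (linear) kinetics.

k = ln2 / t½ = 0.693147 / 19.4 = 0.03573 h⁻¹
e^(−kτ) = e^(−0.03573 × 32.5) = 0.3131
Accumulation ratio R = 1 / (1 − e^(−kτ)) = 1 / (1 − 0.3131) = 1.456
Steady-state trough = C₀ × R × e^(−kτ) = 9.70 × 1.456 × 0.3131 = 4.422 mg/L

4.4 mg/L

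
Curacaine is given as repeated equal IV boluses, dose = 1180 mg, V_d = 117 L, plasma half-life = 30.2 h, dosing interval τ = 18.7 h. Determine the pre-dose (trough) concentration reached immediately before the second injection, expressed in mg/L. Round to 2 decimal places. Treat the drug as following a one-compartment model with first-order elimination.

6.57 mg/L

C₀ per dose = Dose / Vd = 1180 / 117 = 10.09 mg/L
k = ln2 / t½ = 0.693147 / 30.2 = 0.02295 h⁻¹
Fraction remaining after one interval: r = e^(−kτ) = e^(−0.02295 × 18.7) = 0.6511
Before dose 2, 1 dose has been given (aged 1τ).
C_trough = C₀ × r = 10.09 × 0.6511 = 6.570 mg/L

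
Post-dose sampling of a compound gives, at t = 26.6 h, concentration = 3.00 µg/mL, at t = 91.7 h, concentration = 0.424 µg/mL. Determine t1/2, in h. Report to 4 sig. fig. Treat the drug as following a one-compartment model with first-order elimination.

k = ln(C₁/C₂) / (t₂ − t₁) = ln(3.00/0.424) / (91.7 − 26.6)
  = 1.957 / 65.10 = 0.03006 h⁻¹
t½ = ln2 / k = 0.693147 / 0.03006 = 23.06 h

23.06 h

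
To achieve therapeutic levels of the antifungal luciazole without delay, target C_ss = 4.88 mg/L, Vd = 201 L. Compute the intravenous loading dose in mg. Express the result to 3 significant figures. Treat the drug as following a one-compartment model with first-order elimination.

LD = Css × Vd = 4.88 × 201 = 980.9 mg

981 mg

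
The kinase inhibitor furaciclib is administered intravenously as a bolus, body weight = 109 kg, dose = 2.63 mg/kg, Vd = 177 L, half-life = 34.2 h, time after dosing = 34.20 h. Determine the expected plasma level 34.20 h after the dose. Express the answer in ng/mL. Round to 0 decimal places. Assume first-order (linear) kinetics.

810 ng/mL

Total dose = 2.63 × 109 = 286.7 mg
C₀ = Dose / Vd = 286.7 / 177 = 1.620 mg/L
k = ln2 / t½ = 0.693147 / 34.2 = 0.02027 h⁻¹
t / t½ = 34.20 / 34.2 = 1 half-lives
C = C₀ × (1/2)^1 = 1.620 × 0.5000 = 0.8100 mg/L
Convert: 0.8100 mg/L × 1000 = 810.0 ng/mL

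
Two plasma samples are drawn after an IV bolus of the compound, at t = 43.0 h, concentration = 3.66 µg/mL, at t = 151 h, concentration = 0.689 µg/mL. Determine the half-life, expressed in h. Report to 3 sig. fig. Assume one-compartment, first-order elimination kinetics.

k = ln(C₁/C₂) / (t₂ − t₁) = ln(3.66/0.689) / (151 − 43.0)
  = 1.670 / 108.0 = 0.01546 h⁻¹
t½ = ln2 / k = 0.693147 / 0.01546 = 44.83 h

44.8 h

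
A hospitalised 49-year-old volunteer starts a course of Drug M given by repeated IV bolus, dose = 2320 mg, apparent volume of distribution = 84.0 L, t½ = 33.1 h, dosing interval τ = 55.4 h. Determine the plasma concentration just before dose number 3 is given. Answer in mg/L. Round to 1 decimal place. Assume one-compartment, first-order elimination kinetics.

11.4 mg/L

C₀ per dose = Dose / Vd = 2320 / 84.0 = 27.62 mg/L
k = ln2 / t½ = 0.693147 / 33.1 = 0.02094 h⁻¹
Fraction remaining after one interval: r = e^(−kτ) = e^(−0.02094 × 55.4) = 0.3135
Before dose 3, 2 doses have been given (aged 1τ, 2τ).
C_trough = C₀ × (r + r²) = 27.62 × (0.3135 + 0.09828) = 11.37 mg/L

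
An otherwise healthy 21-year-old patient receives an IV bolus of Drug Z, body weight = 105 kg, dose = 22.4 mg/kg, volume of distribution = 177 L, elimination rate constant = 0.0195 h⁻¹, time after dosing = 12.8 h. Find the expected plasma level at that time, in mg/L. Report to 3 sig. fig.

Total dose = 22.4 × 105 = 2352 mg
C₀ = Dose / Vd = 2352 / 177 = 13.29 mg/L
C = C₀ · e^(−k·t) = 13.29 × e^(−0.01950 × 12.8)
  = 13.29 × 0.7791 = 10.35 mg/L

10.4 mg/L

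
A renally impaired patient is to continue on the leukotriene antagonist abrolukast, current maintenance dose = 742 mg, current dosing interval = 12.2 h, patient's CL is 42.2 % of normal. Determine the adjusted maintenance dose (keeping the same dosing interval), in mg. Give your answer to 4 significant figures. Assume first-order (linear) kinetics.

313.1 mg

To keep the same average steady-state level, dosing rate must scale with clearance.
CL ratio = 42.2 / 100 = 0.4220
New dose (same interval) = 742 × 0.4220 = 313.1 mg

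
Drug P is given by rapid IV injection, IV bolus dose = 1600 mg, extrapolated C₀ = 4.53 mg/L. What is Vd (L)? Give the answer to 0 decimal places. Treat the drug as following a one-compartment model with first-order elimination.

Vd = Dose / C₀ = 1600 / 4.53 = 353.2 L

353 L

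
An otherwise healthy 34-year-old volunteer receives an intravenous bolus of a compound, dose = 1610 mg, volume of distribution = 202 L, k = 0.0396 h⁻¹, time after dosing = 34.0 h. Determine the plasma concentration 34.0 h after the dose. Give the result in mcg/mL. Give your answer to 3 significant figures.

C₀ = Dose / Vd = 1610 / 202 = 7.970 mg/L
C = C₀ · e^(−k·t) = 7.970 × e^(−0.03960 × 34.0)
  = 7.970 × 0.2602 = 2.074 mg/L
(2.074 mg/L = 2.074 mcg/mL)

2.07 mcg/mL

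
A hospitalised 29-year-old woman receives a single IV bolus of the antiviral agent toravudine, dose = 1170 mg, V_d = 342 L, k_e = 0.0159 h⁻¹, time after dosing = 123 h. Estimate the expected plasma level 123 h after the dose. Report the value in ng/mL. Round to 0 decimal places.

484 ng/mL

C₀ = Dose / Vd = 1170 / 342 = 3.421 mg/L
C = C₀ · e^(−k·t) = 3.421 × e^(−0.01590 × 123)
  = 3.421 × 0.1415 = 0.4841 mg/L
Convert: 0.4841 mg/L × 1000 = 484.1 ng/mL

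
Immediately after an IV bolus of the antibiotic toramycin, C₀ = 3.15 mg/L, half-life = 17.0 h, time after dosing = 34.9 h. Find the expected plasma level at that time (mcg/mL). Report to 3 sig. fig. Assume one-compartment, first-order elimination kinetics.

0.759 mcg/mL

k = ln2 / t½ = 0.693147 / 17.0 = 0.04077 h⁻¹
C = C₀ · e^(−k·t) = 3.150 × e^(−0.04077 × 34.9)
  = 3.150 × 0.2410 = 0.7592 mg/L
(0.7592 mg/L = 0.7592 mcg/mL)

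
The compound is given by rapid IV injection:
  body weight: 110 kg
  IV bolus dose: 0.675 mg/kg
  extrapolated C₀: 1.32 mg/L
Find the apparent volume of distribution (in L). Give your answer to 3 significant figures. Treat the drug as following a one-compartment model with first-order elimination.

Dose = 0.675 × 110 = 74.25 mg
Vd = Dose / C₀ = 74.25 / 1.32 = 56.25 L

56.3 L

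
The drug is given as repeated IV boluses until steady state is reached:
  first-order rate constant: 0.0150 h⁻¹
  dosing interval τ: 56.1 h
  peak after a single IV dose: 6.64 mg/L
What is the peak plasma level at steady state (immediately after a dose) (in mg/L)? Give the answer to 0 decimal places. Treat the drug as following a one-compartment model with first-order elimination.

12 mg/L

e^(−kτ) = e^(−0.01500 × 56.1) = 0.4311
Accumulation ratio R = 1 / (1 − e^(−kτ)) = 1 / (1 − 0.4311) = 1.758
Steady-state peak = C₀ × R = 6.64 × 1.758 = 11.67 mg/L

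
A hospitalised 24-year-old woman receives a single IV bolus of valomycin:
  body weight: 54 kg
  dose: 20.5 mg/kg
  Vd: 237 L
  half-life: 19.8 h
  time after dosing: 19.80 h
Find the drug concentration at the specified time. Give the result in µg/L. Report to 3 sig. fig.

2340 µg/L

Total dose = 20.5 × 54 = 1107 mg
C₀ = Dose / Vd = 1107 / 237 = 4.671 mg/L
k = ln2 / t½ = 0.693147 / 19.8 = 0.03501 h⁻¹
t / t½ = 19.80 / 19.8 = 1 half-lives
C = C₀ × (1/2)^1 = 4.671 × 0.5000 = 2.336 mg/L
Convert: 2.336 mg/L × 1000 = 2336 µg/L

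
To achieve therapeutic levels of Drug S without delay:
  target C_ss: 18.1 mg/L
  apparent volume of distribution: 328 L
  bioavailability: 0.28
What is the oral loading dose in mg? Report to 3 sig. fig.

21200 mg

LD = Css × Vd / F = 18.1 × 328 / 0.28 = 21200 mg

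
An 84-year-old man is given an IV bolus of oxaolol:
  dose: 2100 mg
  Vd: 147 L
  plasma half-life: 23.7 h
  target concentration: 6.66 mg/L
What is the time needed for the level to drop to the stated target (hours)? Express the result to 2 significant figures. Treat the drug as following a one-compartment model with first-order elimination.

C₀ = Dose / Vd = 2100 / 147 = 14.29 mg/L
k = ln2 / t½ = 0.693147 / 23.7 = 0.02925 h⁻¹
t = ln(C₀ / C) / k = ln(14.29 / 6.66) / 0.02925
  = ln(2.146) / 0.02925 = 0.7636 / 0.02925 = 26.11 h

26 h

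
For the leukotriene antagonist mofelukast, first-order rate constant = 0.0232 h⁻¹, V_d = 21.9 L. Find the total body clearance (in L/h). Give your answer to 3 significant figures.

0.508 L/h

CL = k × Vd = 0.0232 × 21.9 = 0.5081 L/h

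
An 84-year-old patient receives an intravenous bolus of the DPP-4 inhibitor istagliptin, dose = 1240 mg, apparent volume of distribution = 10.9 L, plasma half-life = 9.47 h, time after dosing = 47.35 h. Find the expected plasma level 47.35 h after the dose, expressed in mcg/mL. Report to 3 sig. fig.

C₀ = Dose / Vd = 1240 / 10.9 = 113.8 mg/L
k = ln2 / t½ = 0.693147 / 9.47 = 0.07319 h⁻¹
t / t½ = 47.35 / 9.47 = 5 half-lives
C = C₀ × (1/2)^5 = 113.8 × 0.03125 = 3.556 mg/L
(3.556 mg/L = 3.556 mcg/mL)

3.56 mcg/mL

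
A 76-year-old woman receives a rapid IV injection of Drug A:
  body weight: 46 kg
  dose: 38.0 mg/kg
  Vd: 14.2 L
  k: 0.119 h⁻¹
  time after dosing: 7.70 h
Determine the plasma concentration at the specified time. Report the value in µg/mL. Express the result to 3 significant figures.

49.2 µg/mL

Total dose = 38.0 × 46 = 1748 mg
C₀ = Dose / Vd = 1748 / 14.2 = 123.1 mg/L
C = C₀ · e^(−k·t) = 123.1 × e^(−0.1190 × 7.70)
  = 123.1 × 0.4000 = 49.24 mg/L
(49.24 mg/L = 49.24 µg/mL)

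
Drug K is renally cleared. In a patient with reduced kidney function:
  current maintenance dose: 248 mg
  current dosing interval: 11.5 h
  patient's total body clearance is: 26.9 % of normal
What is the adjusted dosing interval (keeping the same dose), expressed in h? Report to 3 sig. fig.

To keep the same average steady-state level, dosing rate must scale with clearance.
CL ratio = 26.9 / 100 = 0.2690
New interval (same dose) = 11.5 / 0.2690 = 42.75 h

42.8 h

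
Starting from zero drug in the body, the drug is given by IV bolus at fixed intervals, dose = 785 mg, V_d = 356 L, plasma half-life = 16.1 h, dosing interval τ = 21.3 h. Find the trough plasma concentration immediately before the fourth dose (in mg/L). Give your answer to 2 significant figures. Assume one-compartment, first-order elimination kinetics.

1.4 mg/L

C₀ per dose = Dose / Vd = 785 / 356 = 2.205 mg/L
k = ln2 / t½ = 0.693147 / 16.1 = 0.04305 h⁻¹
Fraction remaining after one interval: r = e^(−kτ) = e^(−0.04305 × 21.3) = 0.3997
Before dose 4, 3 doses have been given (aged 1τ, 2τ, 3τ).
C_trough = C₀ × (r + r² + … + r^3) = C₀ × r(1−r^3)/(1−r)
        = 2.205 × 0.3997 × (1 − 0.06386) / (1 − 0.3997) = 1.374 mg/L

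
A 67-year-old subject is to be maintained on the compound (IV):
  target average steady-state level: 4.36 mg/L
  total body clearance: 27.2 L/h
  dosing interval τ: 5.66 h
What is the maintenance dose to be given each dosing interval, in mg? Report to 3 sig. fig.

671 mg

At steady state, Dose/τ = Css × CL.
Dose = Css × CL × τ = 4.36 × 27.20 × 5.66 = 671.2 mg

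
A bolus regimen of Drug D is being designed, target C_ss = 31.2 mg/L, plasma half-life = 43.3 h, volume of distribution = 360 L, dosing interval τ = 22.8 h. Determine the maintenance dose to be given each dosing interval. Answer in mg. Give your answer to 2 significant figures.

4100 mg

k = ln2 / t½ = 0.693147 / 43.3 = 0.01601 h⁻¹
CL = k × Vd = 0.01601 × 360 = 5.764 L/h
At steady state, Dose/τ = Css × CL.
Dose = Css × CL × τ = 31.2 × 5.764 × 22.8 = 4100 mg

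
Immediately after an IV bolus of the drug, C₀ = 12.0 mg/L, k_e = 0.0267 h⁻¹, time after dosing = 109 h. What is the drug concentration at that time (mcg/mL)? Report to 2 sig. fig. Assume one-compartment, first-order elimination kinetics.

C = C₀ · e^(−k·t) = 12.00 × e^(−0.02670 × 109)
  = 12.00 × 0.05446 = 0.6535 mg/L
(0.6535 mg/L = 0.6535 mcg/mL)

0.65 mcg/mL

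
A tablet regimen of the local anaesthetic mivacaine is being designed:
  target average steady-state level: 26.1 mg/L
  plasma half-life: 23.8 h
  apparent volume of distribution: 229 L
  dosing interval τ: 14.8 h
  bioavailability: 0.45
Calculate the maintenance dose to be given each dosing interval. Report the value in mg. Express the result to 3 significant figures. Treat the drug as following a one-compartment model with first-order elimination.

5720 mg

k = ln2 / t½ = 0.693147 / 23.8 = 0.02912 h⁻¹
CL = k × Vd = 0.02912 × 229 = 6.668 L/h
At steady state, F × (Dose/τ) = Css × CL.
Dose = Css × CL × τ / F = 26.1 × 6.668 × 14.8 / 0.45 = 5724 mg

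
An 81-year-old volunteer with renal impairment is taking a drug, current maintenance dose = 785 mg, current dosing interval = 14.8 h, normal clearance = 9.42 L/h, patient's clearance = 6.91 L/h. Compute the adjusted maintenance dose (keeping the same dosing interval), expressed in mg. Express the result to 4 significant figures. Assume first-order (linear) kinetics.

575.8 mg

To keep the same average steady-state level, dosing rate must scale with clearance.
CL ratio = 6.91 / 9.42 = 0.7335
New dose (same interval) = 785 × 0.7335 = 575.8 mg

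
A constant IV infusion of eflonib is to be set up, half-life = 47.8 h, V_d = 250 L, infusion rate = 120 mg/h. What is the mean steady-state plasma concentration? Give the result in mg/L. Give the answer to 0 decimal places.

33 mg/L

k = ln2 / t½ = 0.693147 / 47.8 = 0.01450 h⁻¹
CL = k × Vd = 0.01450 × 250 = 3.625 L/h
At steady state Css = R₀ / CL = 120 / 3.625 = 33.10 mg/L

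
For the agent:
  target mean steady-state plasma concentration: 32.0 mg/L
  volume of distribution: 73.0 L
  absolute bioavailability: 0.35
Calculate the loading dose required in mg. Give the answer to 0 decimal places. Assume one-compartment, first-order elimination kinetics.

6674 mg

LD = Css × Vd / F = 32.0 × 73.0 / 0.35 = 6674 mg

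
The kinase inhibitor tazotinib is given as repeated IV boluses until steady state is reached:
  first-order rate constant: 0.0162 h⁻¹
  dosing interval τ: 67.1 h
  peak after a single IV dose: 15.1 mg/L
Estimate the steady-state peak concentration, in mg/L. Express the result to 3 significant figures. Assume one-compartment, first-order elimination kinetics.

22.8 mg/L

e^(−kτ) = e^(−0.01620 × 67.1) = 0.3372
Accumulation ratio R = 1 / (1 − e^(−kτ)) = 1 / (1 − 0.3372) = 1.509
Steady-state peak = C₀ × R = 15.1 × 1.509 = 22.79 mg/L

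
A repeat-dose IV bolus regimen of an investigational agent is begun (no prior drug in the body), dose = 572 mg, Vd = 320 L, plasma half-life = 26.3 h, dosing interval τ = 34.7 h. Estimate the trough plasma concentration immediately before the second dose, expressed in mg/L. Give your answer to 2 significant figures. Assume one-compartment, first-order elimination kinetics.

C₀ per dose = Dose / Vd = 572 / 320 = 1.788 mg/L
k = ln2 / t½ = 0.693147 / 26.3 = 0.02636 h⁻¹
Fraction remaining after one interval: r = e^(−kτ) = e^(−0.02636 × 34.7) = 0.4006
Before dose 2, 1 dose has been given (aged 1τ).
C_trough = C₀ × r = 1.788 × 0.4006 = 0.7163 mg/L

0.72 mg/L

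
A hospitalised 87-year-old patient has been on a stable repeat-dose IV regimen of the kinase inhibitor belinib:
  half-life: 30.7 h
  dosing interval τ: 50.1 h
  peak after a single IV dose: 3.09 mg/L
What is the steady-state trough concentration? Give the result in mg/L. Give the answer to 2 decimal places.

1.47 mg/L

k = ln2 / t½ = 0.693147 / 30.7 = 0.02258 h⁻¹
e^(−kτ) = e^(−0.02258 × 50.1) = 0.3226
Accumulation ratio R = 1 / (1 − e^(−kτ)) = 1 / (1 − 0.3226) = 1.476
Steady-state trough = C₀ × R × e^(−kτ) = 3.09 × 1.476 × 0.3226 = 1.471 mg/L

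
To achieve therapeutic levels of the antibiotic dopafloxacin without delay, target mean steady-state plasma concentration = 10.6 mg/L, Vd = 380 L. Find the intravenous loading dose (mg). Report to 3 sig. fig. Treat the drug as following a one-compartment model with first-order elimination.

4030 mg

LD = Css × Vd = 10.6 × 380 = 4028 mg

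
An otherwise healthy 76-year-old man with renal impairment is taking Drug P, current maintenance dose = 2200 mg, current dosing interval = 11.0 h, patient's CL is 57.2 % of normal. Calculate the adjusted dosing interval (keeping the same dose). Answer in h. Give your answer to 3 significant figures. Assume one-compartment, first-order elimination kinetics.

To keep the same average steady-state level, dosing rate must scale with clearance.
CL ratio = 57.2 / 100 = 0.5720
New interval (same dose) = 11.0 / 0.5720 = 19.23 h

19.2 h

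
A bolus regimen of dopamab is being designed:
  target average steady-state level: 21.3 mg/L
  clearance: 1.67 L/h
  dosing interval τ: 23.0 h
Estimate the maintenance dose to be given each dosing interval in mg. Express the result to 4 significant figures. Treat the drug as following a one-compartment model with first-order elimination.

818.1 mg

At steady state, Dose/τ = Css × CL.
Dose = Css × CL × τ = 21.3 × 1.670 × 23.0 = 818.1 mg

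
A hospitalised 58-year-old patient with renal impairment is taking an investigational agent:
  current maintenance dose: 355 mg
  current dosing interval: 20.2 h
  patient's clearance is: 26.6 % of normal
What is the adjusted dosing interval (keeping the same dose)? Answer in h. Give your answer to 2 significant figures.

To keep the same average steady-state level, dosing rate must scale with clearance.
CL ratio = 26.6 / 100 = 0.2660
New interval (same dose) = 20.2 / 0.2660 = 75.94 h

76 h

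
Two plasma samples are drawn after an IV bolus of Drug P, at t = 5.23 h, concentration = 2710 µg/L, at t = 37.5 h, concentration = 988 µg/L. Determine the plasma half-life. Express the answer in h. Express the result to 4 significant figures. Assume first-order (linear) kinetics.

22.17 h

k = ln(C₁/C₂) / (t₂ − t₁) = ln(2710/988) / (37.5 − 5.23)
  = 1.009 / 32.27 = 0.03127 h⁻¹
t½ = ln2 / k = 0.693147 / 0.03127 = 22.17 h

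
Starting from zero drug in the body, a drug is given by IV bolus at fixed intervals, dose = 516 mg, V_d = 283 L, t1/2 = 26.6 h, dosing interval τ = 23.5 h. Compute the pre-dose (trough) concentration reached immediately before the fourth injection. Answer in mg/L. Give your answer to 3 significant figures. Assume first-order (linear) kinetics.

1.81 mg/L

C₀ per dose = Dose / Vd = 516 / 283 = 1.823 mg/L
k = ln2 / t½ = 0.693147 / 26.6 = 0.02606 h⁻¹
Fraction remaining after one interval: r = e^(−kτ) = e^(−0.02606 × 23.5) = 0.5420
Before dose 4, 3 doses have been given (aged 1τ, 2τ, 3τ).
C_trough = C₀ × (r + r² + … + r^3) = C₀ × r(1−r^3)/(1−r)
        = 1.823 × 0.5420 × (1 − 0.1592) / (1 − 0.5420) = 1.814 mg/L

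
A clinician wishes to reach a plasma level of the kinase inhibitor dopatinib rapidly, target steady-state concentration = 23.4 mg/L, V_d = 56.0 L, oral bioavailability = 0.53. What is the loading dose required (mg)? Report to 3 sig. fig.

2470 mg

LD = Css × Vd / F = 23.4 × 56.0 / 0.53 = 2472 mg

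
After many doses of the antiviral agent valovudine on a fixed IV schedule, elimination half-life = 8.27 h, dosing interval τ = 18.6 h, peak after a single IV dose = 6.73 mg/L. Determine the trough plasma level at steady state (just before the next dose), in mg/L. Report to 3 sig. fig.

k = ln2 / t½ = 0.693147 / 8.27 = 0.08381 h⁻¹
e^(−kτ) = e^(−0.08381 × 18.6) = 0.2104
Accumulation ratio R = 1 / (1 − e^(−kτ)) = 1 / (1 − 0.2104) = 1.266
Steady-state trough = C₀ × R × e^(−kτ) = 6.73 × 1.266 × 0.2104 = 1.793 mg/L

1.79 mg/L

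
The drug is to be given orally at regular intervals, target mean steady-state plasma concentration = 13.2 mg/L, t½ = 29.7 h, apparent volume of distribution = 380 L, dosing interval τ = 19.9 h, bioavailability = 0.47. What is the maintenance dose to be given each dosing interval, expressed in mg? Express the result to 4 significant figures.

k = ln2 / t½ = 0.693147 / 29.7 = 0.02334 h⁻¹
CL = k × Vd = 0.02334 × 380 = 8.869 L/h
At steady state, F × (Dose/τ) = Css × CL.
Dose = Css × CL × τ / F = 13.2 × 8.869 × 19.9 / 0.47 = 4957 mg

4957 mg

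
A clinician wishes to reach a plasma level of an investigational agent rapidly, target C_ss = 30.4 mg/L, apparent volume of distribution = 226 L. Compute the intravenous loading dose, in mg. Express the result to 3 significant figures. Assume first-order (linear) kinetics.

LD = Css × Vd = 30.4 × 226 = 6870 mg

6870 mg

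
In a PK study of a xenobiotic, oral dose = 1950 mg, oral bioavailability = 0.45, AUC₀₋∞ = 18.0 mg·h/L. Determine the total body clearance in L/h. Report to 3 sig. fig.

48.8 L/h

CL = F·Dose / AUC = 0.45 × 1950 / 18.0 = 48.75 L/h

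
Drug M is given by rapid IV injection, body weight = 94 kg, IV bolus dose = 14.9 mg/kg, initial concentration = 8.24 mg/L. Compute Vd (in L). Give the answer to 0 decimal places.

170 L

Dose = 14.9 × 94 = 1401 mg
Vd = Dose / C₀ = 1401 / 8.24 = 170.0 L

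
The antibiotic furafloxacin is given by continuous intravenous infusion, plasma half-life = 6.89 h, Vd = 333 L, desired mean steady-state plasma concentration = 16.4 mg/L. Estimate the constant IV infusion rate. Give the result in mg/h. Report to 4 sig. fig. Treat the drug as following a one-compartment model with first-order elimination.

549.4 mg/h

k = ln2 / t½ = 0.693147 / 6.89 = 0.1006 h⁻¹
CL = k × Vd = 0.1006 × 333 = 33.50 L/h
At steady state, infusion rate R₀ = Css × CL = 16.4 × 33.50 = 549.4 mg/h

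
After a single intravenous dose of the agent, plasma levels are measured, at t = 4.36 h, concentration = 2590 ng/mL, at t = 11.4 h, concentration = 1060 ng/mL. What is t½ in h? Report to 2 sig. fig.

k = ln(C₁/C₂) / (t₂ − t₁) = ln(2590/1060) / (11.4 − 4.36)
  = 0.8934 / 7.040 = 0.1269 h⁻¹
t½ = ln2 / k = 0.693147 / 0.1269 = 5.462 h

5.5 h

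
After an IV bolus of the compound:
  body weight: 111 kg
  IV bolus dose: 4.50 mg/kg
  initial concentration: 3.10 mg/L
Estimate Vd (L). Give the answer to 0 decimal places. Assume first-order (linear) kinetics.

161 L

Dose = 4.50 × 111 = 499.5 mg
Vd = Dose / C₀ = 499.5 / 3.10 = 161.1 L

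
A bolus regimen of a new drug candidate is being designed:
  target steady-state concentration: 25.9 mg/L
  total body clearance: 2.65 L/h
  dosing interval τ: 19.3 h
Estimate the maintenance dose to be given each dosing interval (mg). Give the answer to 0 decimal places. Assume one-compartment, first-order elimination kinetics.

1325 mg

At steady state, Dose/τ = Css × CL.
Dose = Css × CL × τ = 25.9 × 2.650 × 19.3 = 1325 mg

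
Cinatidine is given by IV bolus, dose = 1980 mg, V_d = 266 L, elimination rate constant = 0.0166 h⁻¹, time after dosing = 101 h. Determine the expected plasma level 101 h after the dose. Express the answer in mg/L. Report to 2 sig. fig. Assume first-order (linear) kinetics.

C₀ = Dose / Vd = 1980 / 266 = 7.444 mg/L
C = C₀ · e^(−k·t) = 7.444 × e^(−0.01660 × 101)
  = 7.444 × 0.1870 = 1.392 mg/L

1.4 mg/L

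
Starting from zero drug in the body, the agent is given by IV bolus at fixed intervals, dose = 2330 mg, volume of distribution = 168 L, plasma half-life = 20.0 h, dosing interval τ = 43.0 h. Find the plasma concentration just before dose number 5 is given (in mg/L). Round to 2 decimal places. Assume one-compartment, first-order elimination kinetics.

C₀ per dose = Dose / Vd = 2330 / 168 = 13.87 mg/L
k = ln2 / t½ = 0.693147 / 20.0 = 0.03466 h⁻¹
Fraction remaining after one interval: r = e^(−kτ) = e^(−0.03466 × 43.0) = 0.2253
Before dose 5, 4 doses have been given (aged 1τ, 2τ, 3τ, 4τ).
C_trough = C₀ × (r + r² + … + r^4) = C₀ × r(1−r^4)/(1−r)
        = 13.87 × 0.2253 × (1 − 0.002577) / (1 − 0.2253) = 4.023 mg/L

4.02 mg/L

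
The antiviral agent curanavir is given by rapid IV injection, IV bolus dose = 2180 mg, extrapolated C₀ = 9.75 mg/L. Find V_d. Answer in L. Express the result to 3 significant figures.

Vd = Dose / C₀ = 2180 / 9.75 = 223.6 L

224 L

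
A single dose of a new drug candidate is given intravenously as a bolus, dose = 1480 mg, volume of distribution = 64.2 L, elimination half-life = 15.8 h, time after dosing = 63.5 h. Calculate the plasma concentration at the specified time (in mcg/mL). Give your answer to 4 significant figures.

C₀ = Dose / Vd = 1480 / 64.2 = 23.05 mg/L
k = ln2 / t½ = 0.693147 / 15.8 = 0.04387 h⁻¹
C = C₀ · e^(−k·t) = 23.05 × e^(−0.04387 × 63.5)
  = 23.05 × 0.06168 = 1.422 mg/L
(1.422 mg/L = 1.422 mcg/mL)

1.422 mcg/mL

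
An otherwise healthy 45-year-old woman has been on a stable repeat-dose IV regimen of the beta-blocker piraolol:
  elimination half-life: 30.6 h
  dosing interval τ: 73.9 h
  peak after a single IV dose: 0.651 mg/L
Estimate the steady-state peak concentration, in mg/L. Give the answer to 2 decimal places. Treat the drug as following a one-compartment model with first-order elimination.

k = ln2 / t½ = 0.693147 / 30.6 = 0.02265 h⁻¹
e^(−kτ) = e^(−0.02265 × 73.9) = 0.1875
Accumulation ratio R = 1 / (1 − e^(−kτ)) = 1 / (1 − 0.1875) = 1.231
Steady-state peak = C₀ × R = 0.651 × 1.231 = 0.8014 mg/L

0.80 mg/L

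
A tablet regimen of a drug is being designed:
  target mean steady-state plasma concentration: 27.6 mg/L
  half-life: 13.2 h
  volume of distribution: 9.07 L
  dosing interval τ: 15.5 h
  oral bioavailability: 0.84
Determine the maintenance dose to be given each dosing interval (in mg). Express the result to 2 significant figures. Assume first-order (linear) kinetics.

k = ln2 / t½ = 0.693147 / 13.2 = 0.05251 h⁻¹
CL = k × Vd = 0.05251 × 9.07 = 0.4763 L/h
At steady state, F × (Dose/τ) = Css × CL.
Dose = Css × CL × τ / F = 27.6 × 0.4763 × 15.5 / 0.84 = 242.6 mg

240 mg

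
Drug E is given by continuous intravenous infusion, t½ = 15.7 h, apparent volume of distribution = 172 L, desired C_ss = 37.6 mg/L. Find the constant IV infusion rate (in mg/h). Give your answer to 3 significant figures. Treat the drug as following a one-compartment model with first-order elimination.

k = ln2 / t½ = 0.693147 / 15.7 = 0.04415 h⁻¹
CL = k × Vd = 0.04415 × 172 = 7.594 L/h
At steady state, infusion rate R₀ = Css × CL = 37.6 × 7.594 = 285.5 mg/h

286 mg/h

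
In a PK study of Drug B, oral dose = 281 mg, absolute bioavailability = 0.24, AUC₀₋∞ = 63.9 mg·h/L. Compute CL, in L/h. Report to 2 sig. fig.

1.1 L/h

CL = F·Dose / AUC = 0.24 × 281 / 63.9 = 1.055 L/h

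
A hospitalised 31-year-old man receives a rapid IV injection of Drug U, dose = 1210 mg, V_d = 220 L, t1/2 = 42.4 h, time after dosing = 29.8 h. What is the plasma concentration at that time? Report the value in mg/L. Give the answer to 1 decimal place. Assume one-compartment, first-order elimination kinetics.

3.4 mg/L

C₀ = Dose / Vd = 1210 / 220 = 5.500 mg/L
k = ln2 / t½ = 0.693147 / 42.4 = 0.01635 h⁻¹
C = C₀ · e^(−k·t) = 5.500 × e^(−0.01635 × 29.8)
  = 5.500 × 0.6143 = 3.379 mg/L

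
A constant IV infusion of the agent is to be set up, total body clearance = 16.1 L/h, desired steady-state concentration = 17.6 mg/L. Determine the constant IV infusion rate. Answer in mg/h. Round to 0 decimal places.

At steady state, infusion rate R₀ = Css × CL = 17.6 × 16.10 = 283.4 mg/h

283 mg/h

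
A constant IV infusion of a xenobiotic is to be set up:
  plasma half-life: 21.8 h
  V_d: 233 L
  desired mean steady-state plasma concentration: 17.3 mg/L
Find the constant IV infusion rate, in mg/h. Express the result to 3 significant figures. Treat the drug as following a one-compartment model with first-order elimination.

k = ln2 / t½ = 0.693147 / 21.8 = 0.03180 h⁻¹
CL = k × Vd = 0.03180 × 233 = 7.409 L/h
At steady state, infusion rate R₀ = Css × CL = 17.3 × 7.409 = 128.2 mg/h

128 mg/h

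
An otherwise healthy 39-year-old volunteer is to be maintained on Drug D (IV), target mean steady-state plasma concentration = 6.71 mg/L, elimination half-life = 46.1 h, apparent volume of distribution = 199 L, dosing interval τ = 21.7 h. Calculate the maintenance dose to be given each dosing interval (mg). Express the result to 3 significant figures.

k = ln2 / t½ = 0.693147 / 46.1 = 0.01504 h⁻¹
CL = k × Vd = 0.01504 × 199 = 2.993 L/h
At steady state, Dose/τ = Css × CL.
Dose = Css × CL × τ = 6.71 × 2.993 × 21.7 = 435.8 mg

436 mg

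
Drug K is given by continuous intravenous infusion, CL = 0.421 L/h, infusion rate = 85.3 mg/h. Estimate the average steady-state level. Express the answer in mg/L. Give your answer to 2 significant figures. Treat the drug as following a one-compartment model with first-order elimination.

200 mg/L

At steady state Css = R₀ / CL = 85.3 / 0.4210 = 202.6 mg/L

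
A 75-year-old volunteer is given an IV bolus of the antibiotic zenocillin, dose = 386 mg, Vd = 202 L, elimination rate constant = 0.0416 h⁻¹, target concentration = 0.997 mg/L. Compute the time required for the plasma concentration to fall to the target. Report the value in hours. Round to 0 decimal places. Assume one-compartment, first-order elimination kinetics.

C₀ = Dose / Vd = 386.0 / 202 = 1.911 mg/L
t = ln(C₀ / C) / k = ln(1.911 / 0.997) / 0.04160
  = ln(1.917) / 0.04160 = 0.6508 / 0.04160 = 15.64 h

16 h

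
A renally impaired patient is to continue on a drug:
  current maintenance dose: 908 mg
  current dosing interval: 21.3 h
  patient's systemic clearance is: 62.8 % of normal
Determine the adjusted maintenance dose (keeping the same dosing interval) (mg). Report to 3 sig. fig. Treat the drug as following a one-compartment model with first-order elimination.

570 mg

To keep the same average steady-state level, dosing rate must scale with clearance.
CL ratio = 62.8 / 100 = 0.6280
New dose (same interval) = 908 × 0.6280 = 570.2 mg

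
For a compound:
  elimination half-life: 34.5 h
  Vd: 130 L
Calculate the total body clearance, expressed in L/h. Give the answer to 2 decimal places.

k = ln2 / t½ = 0.693147 / 34.5 = 0.02009 h⁻¹
CL = k × Vd = 0.02009 × 130 = 2.612 L/h

2.61 L/h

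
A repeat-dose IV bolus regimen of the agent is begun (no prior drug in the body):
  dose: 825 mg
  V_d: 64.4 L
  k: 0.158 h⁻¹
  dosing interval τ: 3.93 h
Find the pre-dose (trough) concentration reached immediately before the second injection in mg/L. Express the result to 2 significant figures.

6.9 mg/L

C₀ per dose = Dose / Vd = 825 / 64.4 = 12.81 mg/L
Fraction remaining after one interval: r = e^(−kτ) = e^(−0.1580 × 3.93) = 0.5374
Before dose 2, 1 dose has been given (aged 1τ).
C_trough = C₀ × r = 12.81 × 0.5374 = 6.884 mg/L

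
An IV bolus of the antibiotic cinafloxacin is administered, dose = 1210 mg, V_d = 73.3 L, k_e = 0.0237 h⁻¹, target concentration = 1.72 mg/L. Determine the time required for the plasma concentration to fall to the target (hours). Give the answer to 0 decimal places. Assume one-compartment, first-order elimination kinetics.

C₀ = Dose / Vd = 1210 / 73.3 = 16.51 mg/L
t = ln(C₀ / C) / k = ln(16.51 / 1.72) / 0.02370
  = ln(9.599) / 0.02370 = 2.262 / 0.02370 = 95.44 h

95 h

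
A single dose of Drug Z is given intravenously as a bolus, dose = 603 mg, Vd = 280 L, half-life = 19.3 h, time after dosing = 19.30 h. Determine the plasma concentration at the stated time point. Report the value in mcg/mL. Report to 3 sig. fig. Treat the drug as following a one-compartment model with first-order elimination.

C₀ = Dose / Vd = 603.0 / 280 = 2.154 mg/L
k = ln2 / t½ = 0.693147 / 19.3 = 0.03591 h⁻¹
t / t½ = 19.30 / 19.3 = 1 half-lives
C = C₀ × (1/2)^1 = 2.154 × 0.5000 = 1.077 mg/L
(1.077 mg/L = 1.077 mcg/mL)

1.08 mcg/mL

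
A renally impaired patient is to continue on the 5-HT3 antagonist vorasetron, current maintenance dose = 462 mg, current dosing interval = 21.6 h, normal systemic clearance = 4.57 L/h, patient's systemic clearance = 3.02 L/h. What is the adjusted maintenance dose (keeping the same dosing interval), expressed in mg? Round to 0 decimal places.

To keep the same average steady-state level, dosing rate must scale with clearance.
CL ratio = 3.02 / 4.57 = 0.6608
New dose (same interval) = 462 × 0.6608 = 305.3 mg

305 mg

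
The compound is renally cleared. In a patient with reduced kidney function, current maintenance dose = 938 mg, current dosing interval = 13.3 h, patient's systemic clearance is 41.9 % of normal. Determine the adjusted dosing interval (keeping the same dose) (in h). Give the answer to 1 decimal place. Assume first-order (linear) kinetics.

31.7 h

To keep the same average steady-state level, dosing rate must scale with clearance.
CL ratio = 41.9 / 100 = 0.4190
New interval (same dose) = 13.3 / 0.4190 = 31.74 h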